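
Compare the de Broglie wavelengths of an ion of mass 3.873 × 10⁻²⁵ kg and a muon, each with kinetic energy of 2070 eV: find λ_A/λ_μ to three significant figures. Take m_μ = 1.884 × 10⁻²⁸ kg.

λ_A/λ_μ = 0.0221

At fixed KE, p = √(2mKE) so λ = h/p ∝ 1/√m.
λ_A/λ_μ = √(m_μ/m_A) = √(1.884 × 10⁻²⁸/3.873 × 10⁻²⁵) = √(4.864 × 10⁻⁴) = 0.0221.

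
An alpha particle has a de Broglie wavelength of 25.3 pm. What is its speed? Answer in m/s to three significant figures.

p = h/λ = 6.626 × 10⁻³⁴ / 2.530 × 10⁻¹¹ = 2.619 × 10⁻²³ kg·m/s.
v = p/m = 2.619 × 10⁻²³ / 6.645 × 10⁻²⁷ = 3.94 × 10³ m/s = 3940 m/s.

v = 3940 m/s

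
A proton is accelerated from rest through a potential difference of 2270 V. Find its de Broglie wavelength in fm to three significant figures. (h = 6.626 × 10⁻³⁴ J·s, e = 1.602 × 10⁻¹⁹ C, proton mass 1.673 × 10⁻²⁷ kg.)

λ = 601 fm

KE = eV = 1.602 × 10⁻¹⁹ × 2270 = 3.637 × 10⁻¹⁶ J.
p = √(2mKE) = √(2 × 1.673 × 10⁻²⁷ × 3.637 × 10⁻¹⁶) = 1.103 × 10⁻²¹ kg·m/s.
λ = h/p = 6.626 × 10⁻³⁴ / 1.103 × 10⁻²¹ = 6.01 × 10⁻¹³ m = 601 fm.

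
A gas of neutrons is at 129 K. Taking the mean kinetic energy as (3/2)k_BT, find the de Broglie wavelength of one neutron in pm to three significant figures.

KE = (3/2)k_BT = 1.5 × 1.381 × 10⁻²³ × 129 = 2.672 × 10⁻²¹ J.
p = √(2mKE) = √(2 × 1.675 × 10⁻²⁷ × 2.672 × 10⁻²¹) = 2.992 × 10⁻²⁴ kg·m/s.
λ = h/p = 2.21 × 10⁻¹⁰ m = 221 pm.

λ = 221 pm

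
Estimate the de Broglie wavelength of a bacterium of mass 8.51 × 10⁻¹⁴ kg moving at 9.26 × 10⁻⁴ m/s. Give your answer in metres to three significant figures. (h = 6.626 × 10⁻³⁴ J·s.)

p = mv = 8.51 × 10⁻¹⁴ × 9.26 × 10⁻⁴ = 7.880 × 10⁻¹⁷ kg·m/s.
λ = h/p = 6.626 × 10⁻³⁴ / 7.880 × 10⁻¹⁷ = 8.41 × 10⁻¹⁸ m.

λ = 8.41 × 10⁻¹⁸ m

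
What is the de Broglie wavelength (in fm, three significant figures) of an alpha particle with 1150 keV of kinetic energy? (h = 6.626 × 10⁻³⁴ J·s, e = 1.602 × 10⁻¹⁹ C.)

KE = 1150 keV = 1.842 × 10⁻¹³ J.
p = √(2mKE) = √(2 × 6.645 × 10⁻²⁷ × 1.842 × 10⁻¹³) = 4.948 × 10⁻²⁰ kg·m/s.
λ = h/p = 6.626 × 10⁻³⁴ / 4.948 × 10⁻²⁰ = 1.34 × 10⁻¹⁴ m = 13.4 fm.

λ = 13.4 fm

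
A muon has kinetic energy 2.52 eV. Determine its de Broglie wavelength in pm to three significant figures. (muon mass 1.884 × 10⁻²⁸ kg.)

KE = 2.52 eV = 4.037 × 10⁻¹⁹ J.
p = √(2mKE) = √(2 × 1.884 × 10⁻²⁸ × 4.037 × 10⁻¹⁹) = 1.233 × 10⁻²³ kg·m/s.
λ = h/p = 6.626 × 10⁻³⁴ / 1.233 × 10⁻²³ = 5.37 × 10⁻¹¹ m = 53.7 pm.

λ = 53.7 pm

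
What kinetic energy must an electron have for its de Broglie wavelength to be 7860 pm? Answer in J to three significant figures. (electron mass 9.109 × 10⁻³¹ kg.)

KE = 3.90 × 10⁻²¹ J

p = h/λ = 6.626 × 10⁻³⁴ / 7.860 × 10⁻⁹ = 8.430 × 10⁻²⁶ kg·m/s.
KE = p²/(2m) = (8.430 × 10⁻²⁶)² / (2 × 9.109 × 10⁻³¹) = 3.901 × 10⁻²¹ J = 3.90 × 10⁻²¹ J.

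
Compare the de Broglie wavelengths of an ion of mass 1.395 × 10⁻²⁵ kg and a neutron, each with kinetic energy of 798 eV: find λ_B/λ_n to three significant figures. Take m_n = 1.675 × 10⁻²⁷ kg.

At fixed KE, p = √(2mKE) so λ = h/p ∝ 1/√m.
λ_B/λ_n = √(m_n/m_B) = √(1.675 × 10⁻²⁷/1.395 × 10⁻²⁵) = √(0.01201) = 0.110.

λ_B/λ_n = 0.110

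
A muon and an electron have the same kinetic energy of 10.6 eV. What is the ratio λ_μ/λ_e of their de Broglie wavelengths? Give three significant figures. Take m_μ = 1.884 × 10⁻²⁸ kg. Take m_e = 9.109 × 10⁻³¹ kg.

λ_μ/λ_e = 0.0695

At fixed KE, p = √(2mKE) so λ = h/p ∝ 1/√m.
λ_μ/λ_e = √(m_e/m_μ) = √(9.109 × 10⁻³¹/1.884 × 10⁻²⁸) = √(4.835 × 10⁻³) = 0.0695.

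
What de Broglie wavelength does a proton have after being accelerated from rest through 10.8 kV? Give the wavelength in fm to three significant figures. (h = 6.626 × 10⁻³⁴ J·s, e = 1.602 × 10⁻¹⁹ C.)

KE = eV = 1.602 × 10⁻¹⁹ × 1.080 × 10⁴ = 1.730 × 10⁻¹⁵ J.
p = √(2mKE) = √(2 × 1.673 × 10⁻²⁷ × 1.730 × 10⁻¹⁵) = 2.406 × 10⁻²¹ kg·m/s.
λ = h/p = 6.626 × 10⁻³⁴ / 2.406 × 10⁻²¹ = 2.75 × 10⁻¹³ m = 275 fm.

λ = 275 fm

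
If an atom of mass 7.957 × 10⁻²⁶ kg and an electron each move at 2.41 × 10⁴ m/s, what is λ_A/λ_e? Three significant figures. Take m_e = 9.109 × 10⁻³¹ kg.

λ_A/λ_e = 1.14 × 10⁻⁵

At fixed v, p = mv so λ = h/(mv) ∝ 1/m.
λ_A/λ_e = m_e/m_A = 9.109 × 10⁻³¹/7.957 × 10⁻²⁶ = 1.14 × 10⁻⁵.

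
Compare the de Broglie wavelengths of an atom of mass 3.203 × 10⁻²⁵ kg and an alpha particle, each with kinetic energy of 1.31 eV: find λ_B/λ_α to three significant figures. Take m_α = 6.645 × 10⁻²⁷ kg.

At fixed KE, p = √(2mKE) so λ = h/p ∝ 1/√m.
λ_B/λ_α = √(m_α/m_B) = √(6.645 × 10⁻²⁷/3.203 × 10⁻²⁵) = √(0.02075) = 0.144.

λ_B/λ_α = 0.144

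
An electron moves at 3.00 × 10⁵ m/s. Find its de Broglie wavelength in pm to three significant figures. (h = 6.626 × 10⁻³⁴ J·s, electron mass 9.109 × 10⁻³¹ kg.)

p = mv = 9.109 × 10⁻³¹ × 3.00 × 10⁵ = 2.733 × 10⁻²⁵ kg·m/s.
λ = h/p = 6.626 × 10⁻³⁴ / 2.733 × 10⁻²⁵ = 2.42 × 10⁻⁹ m = 2420 pm.

λ = 2420 pm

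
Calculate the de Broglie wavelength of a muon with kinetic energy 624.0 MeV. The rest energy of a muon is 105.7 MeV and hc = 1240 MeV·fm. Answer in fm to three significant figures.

Total energy E = KE + m₀c² = 624.0 + 105.7 = 729.7 MeV.
(pc)² = E² − (m₀c²)² = (729.7)² − (105.7)² = 5.213 × 10⁵ MeV², so pc = 722.0 MeV.
λ = hc/(pc) = 1240 MeV·fm / 722.0 MeV = 1.72 fm.

λ = 1.72 fm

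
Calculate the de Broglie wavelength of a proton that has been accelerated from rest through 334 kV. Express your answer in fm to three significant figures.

λ = 49.5 fm

KE = eV = 1.602 × 10⁻¹⁹ × 3.340 × 10⁵ = 5.351 × 10⁻¹⁴ J.
p = √(2mKE) = √(2 × 1.673 × 10⁻²⁷ × 5.351 × 10⁻¹⁴) = 1.338 × 10⁻²⁰ kg·m/s.
λ = h/p = 6.626 × 10⁻³⁴ / 1.338 × 10⁻²⁰ = 4.95 × 10⁻¹⁴ m = 49.5 fm.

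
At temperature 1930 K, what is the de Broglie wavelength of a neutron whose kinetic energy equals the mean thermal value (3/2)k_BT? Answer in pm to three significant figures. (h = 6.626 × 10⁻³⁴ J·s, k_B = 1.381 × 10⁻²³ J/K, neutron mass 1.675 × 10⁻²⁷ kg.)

KE = (3/2)k_BT = 1.5 × 1.381 × 10⁻²³ × 1930 = 3.998 × 10⁻²⁰ J.
p = √(2mKE) = √(2 × 1.675 × 10⁻²⁷ × 3.998 × 10⁻²⁰) = 1.157 × 10⁻²³ kg·m/s.
λ = h/p = 5.73 × 10⁻¹¹ m = 57.3 pm.

λ = 57.3 pm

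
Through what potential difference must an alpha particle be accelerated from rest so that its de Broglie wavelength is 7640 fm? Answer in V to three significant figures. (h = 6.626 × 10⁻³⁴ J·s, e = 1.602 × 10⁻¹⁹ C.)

p = h/λ = 6.626 × 10⁻³⁴ / 7.640 × 10⁻¹² = 8.673 × 10⁻²³ kg·m/s.
KE = p²/(2m) = 5.660 × 10⁻¹⁹ J.
V = KE/2e = 5.660 × 10⁻¹⁹ / (2 × 1.602 × 10⁻¹⁹) = 1.77 V.

V = 1.77 V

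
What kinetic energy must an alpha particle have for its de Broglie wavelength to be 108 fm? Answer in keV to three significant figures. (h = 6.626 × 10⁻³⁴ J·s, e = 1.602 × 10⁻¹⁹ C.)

KE = 17.7 keV

p = h/λ = 6.626 × 10⁻³⁴ / 1.080 × 10⁻¹³ = 6.135 × 10⁻²¹ kg·m/s.
KE = p²/(2m) = (6.135 × 10⁻²¹)² / (2 × 6.645 × 10⁻²⁷) = 2.832 × 10⁻¹⁵ J = 17.7 keV.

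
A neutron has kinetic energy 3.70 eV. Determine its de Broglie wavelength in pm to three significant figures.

λ = 14.9 pm

KE = 3.70 eV = 5.927 × 10⁻¹⁹ J.
p = √(2mKE) = √(2 × 1.675 × 10⁻²⁷ × 5.927 × 10⁻¹⁹) = 4.456 × 10⁻²³ kg·m/s.
λ = h/p = 6.626 × 10⁻³⁴ / 4.456 × 10⁻²³ = 1.49 × 10⁻¹¹ m = 14.9 pm.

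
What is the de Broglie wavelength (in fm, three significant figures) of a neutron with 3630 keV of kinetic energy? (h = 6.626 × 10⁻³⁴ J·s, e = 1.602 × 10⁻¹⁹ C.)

λ = 15.0 fm

KE = 3630 keV = 5.815 × 10⁻¹³ J.
p = √(2mKE) = √(2 × 1.675 × 10⁻²⁷ × 5.815 × 10⁻¹³) = 4.414 × 10⁻²⁰ kg·m/s.
λ = h/p = 6.626 × 10⁻³⁴ / 4.414 × 10⁻²⁰ = 1.50 × 10⁻¹⁴ m = 15.0 fm.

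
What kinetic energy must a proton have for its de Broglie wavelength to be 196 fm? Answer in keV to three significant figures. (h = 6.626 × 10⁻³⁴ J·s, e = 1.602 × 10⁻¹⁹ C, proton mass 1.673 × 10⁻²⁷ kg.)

KE = 21.3 keV

p = h/λ = 6.626 × 10⁻³⁴ / 1.960 × 10⁻¹³ = 3.381 × 10⁻²¹ kg·m/s.
KE = p²/(2m) = (3.381 × 10⁻²¹)² / (2 × 1.673 × 10⁻²⁷) = 3.416 × 10⁻¹⁵ J = 21.3 keV.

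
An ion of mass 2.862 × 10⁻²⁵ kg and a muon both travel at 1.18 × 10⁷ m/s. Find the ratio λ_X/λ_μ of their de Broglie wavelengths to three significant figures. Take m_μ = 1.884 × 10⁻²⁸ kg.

At fixed v, p = mv so λ = h/(mv) ∝ 1/m.
λ_X/λ_μ = m_μ/m_X = 1.884 × 10⁻²⁸/2.862 × 10⁻²⁵ = 6.58 × 10⁻⁴.

λ_X/λ_μ = 6.58 × 10⁻⁴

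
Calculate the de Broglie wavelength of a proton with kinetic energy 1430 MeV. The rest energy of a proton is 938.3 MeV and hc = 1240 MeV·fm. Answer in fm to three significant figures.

λ = 0.570 fm

Total energy E = KE + m₀c² = 1430 + 938.3 = 2368.3 MeV.
(pc)² = E² − (m₀c²)² = (2368.3)² − (938.3)² = 4.728 × 10⁶ MeV², so pc = 2174 MeV.
λ = hc/(pc) = 1240 MeV·fm / 2174 MeV = 0.570 fm.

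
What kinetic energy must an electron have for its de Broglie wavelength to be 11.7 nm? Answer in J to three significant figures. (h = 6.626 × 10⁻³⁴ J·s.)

p = h/λ = 6.626 × 10⁻³⁴ / 1.170 × 10⁻⁸ = 5.663 × 10⁻²⁶ kg·m/s.
KE = p²/(2m) = (5.663 × 10⁻²⁶)² / (2 × 9.109 × 10⁻³¹) = 1.760 × 10⁻²¹ J = 1.76 × 10⁻²¹ J.

KE = 1.76 × 10⁻²¹ J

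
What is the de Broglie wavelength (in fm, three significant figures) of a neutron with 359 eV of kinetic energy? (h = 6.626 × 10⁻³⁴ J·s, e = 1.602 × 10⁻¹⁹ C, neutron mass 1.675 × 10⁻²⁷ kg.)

λ = 1510 fm

KE = 359 eV = 5.751 × 10⁻¹⁷ J.
p = √(2mKE) = √(2 × 1.675 × 10⁻²⁷ × 5.751 × 10⁻¹⁷) = 4.389 × 10⁻²² kg·m/s.
λ = h/p = 6.626 × 10⁻³⁴ / 4.389 × 10⁻²² = 1.51 × 10⁻¹² m = 1510 fm.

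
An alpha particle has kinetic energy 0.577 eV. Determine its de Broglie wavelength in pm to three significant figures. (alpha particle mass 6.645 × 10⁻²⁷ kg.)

λ = 18.9 pm

KE = 0.577 eV = 9.244 × 10⁻²⁰ J.
p = √(2mKE) = √(2 × 6.645 × 10⁻²⁷ × 9.244 × 10⁻²⁰) = 3.505 × 10⁻²³ kg·m/s.
λ = h/p = 6.626 × 10⁻³⁴ / 3.505 × 10⁻²³ = 1.89 × 10⁻¹¹ m = 18.9 pm.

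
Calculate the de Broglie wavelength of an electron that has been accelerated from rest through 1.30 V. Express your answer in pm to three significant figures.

λ = 1080 pm

KE = eV = 1.602 × 10⁻¹⁹ × 1.300 = 2.083 × 10⁻¹⁹ J.
p = √(2mKE) = √(2 × 9.109 × 10⁻³¹ × 2.083 × 10⁻¹⁹) = 6.160 × 10⁻²⁵ kg·m/s.
λ = h/p = 6.626 × 10⁻³⁴ / 6.160 × 10⁻²⁵ = 1.08 × 10⁻⁹ m = 1080 pm.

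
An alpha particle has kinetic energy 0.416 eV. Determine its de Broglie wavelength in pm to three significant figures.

λ = 22.3 pm

KE = 0.416 eV = 6.664 × 10⁻²⁰ J.
p = √(2mKE) = √(2 × 6.645 × 10⁻²⁷ × 6.664 × 10⁻²⁰) = 2.976 × 10⁻²³ kg·m/s.
λ = h/p = 6.626 × 10⁻³⁴ / 2.976 × 10⁻²³ = 2.23 × 10⁻¹¹ m = 22.3 pm.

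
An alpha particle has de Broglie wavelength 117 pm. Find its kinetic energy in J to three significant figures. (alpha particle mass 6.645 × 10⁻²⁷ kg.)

KE = 2.41 × 10⁻²¹ J

p = h/λ = 6.626 × 10⁻³⁴ / 1.170 × 10⁻¹⁰ = 5.663 × 10⁻²⁴ kg·m/s.
KE = p²/(2m) = (5.663 × 10⁻²⁴)² / (2 × 6.645 × 10⁻²⁷) = 2.413 × 10⁻²¹ J = 2.41 × 10⁻²¹ J.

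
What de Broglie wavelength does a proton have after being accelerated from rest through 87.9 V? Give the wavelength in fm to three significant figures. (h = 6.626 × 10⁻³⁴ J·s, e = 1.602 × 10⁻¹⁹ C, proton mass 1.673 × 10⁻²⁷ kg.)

λ = 3050 fm

KE = eV = 1.602 × 10⁻¹⁹ × 87.90 = 1.408 × 10⁻¹⁷ J.
p = √(2mKE) = √(2 × 1.673 × 10⁻²⁷ × 1.408 × 10⁻¹⁷) = 2.171 × 10⁻²² kg·m/s.
λ = h/p = 6.626 × 10⁻³⁴ / 2.171 × 10⁻²² = 3.05 × 10⁻¹² m = 3050 fm.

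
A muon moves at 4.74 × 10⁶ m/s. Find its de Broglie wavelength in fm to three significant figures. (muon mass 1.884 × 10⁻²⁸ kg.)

λ = 742 fm

p = mv = 1.884 × 10⁻²⁸ × 4.74 × 10⁶ = 8.930 × 10⁻²² kg·m/s.
λ = h/p = 6.626 × 10⁻³⁴ / 8.930 × 10⁻²² = 7.42 × 10⁻¹³ m = 742 fm.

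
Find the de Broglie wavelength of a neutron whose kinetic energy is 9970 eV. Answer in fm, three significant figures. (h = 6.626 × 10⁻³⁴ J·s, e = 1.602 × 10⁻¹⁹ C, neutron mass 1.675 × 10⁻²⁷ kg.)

λ = 286 fm

KE = 9970 eV = 1.597 × 10⁻¹⁵ J.
p = √(2mKE) = √(2 × 1.675 × 10⁻²⁷ × 1.597 × 10⁻¹⁵) = 2.313 × 10⁻²¹ kg·m/s.
λ = h/p = 6.626 × 10⁻³⁴ / 2.313 × 10⁻²¹ = 2.86 × 10⁻¹³ m = 286 fm.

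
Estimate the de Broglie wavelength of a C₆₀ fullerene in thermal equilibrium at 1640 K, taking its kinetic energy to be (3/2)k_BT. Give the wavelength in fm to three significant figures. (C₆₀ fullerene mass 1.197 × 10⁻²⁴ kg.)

λ = 2320 fm

KE = (3/2)k_BT = 1.5 × 1.381 × 10⁻²³ × 1640 = 3.397 × 10⁻²⁰ J.
p = √(2mKE) = √(2 × 1.197 × 10⁻²⁴ × 3.397 × 10⁻²⁰) = 2.852 × 10⁻²² kg·m/s.
λ = h/p = 2.32 × 10⁻¹² m = 2320 fm.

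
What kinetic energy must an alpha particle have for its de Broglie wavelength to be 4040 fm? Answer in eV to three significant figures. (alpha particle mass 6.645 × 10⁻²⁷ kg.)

p = h/λ = 6.626 × 10⁻³⁴ / 4.040 × 10⁻¹² = 1.640 × 10⁻²² kg·m/s.
KE = p²/(2m) = (1.640 × 10⁻²²)² / (2 × 6.645 × 10⁻²⁷) = 2.024 × 10⁻¹⁸ J = 12.6 eV.

KE = 12.6 eV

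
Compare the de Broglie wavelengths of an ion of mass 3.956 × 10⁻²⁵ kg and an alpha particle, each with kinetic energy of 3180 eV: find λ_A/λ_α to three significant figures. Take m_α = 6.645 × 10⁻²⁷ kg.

At fixed KE, p = √(2mKE) so λ = h/p ∝ 1/√m.
λ_A/λ_α = √(m_α/m_A) = √(6.645 × 10⁻²⁷/3.956 × 10⁻²⁵) = √(0.01680) = 0.130.

λ_A/λ_α = 0.130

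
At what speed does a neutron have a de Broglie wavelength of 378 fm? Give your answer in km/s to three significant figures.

p = h/λ = 6.626 × 10⁻³⁴ / 3.780 × 10⁻¹³ = 1.753 × 10⁻²¹ kg·m/s.
v = p/m = 1.753 × 10⁻²¹ / 1.675 × 10⁻²⁷ = 1.05 × 10⁶ m/s = 1050 km/s.

v = 1050 km/s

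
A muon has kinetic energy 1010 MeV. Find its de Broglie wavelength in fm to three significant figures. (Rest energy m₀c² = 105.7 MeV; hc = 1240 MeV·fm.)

Total energy E = KE + m₀c² = 1010 + 105.7 = 1115.7 MeV.
(pc)² = E² − (m₀c²)² = (1115.7)² − (105.7)² = 1.234 × 10⁶ MeV², so pc = 1111 MeV.
λ = hc/(pc) = 1240 MeV·fm / 1111 MeV = 1.12 fm.

λ = 1.12 fm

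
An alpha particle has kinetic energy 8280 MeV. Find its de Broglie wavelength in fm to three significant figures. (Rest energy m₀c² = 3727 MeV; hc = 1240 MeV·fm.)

Total energy E = KE + m₀c² = 8280 + 3727 = 12007 MeV.
(pc)² = E² − (m₀c²)² = (12007)² − (3727)² = 1.303 × 10⁸ MeV², so pc = 1.141 × 10⁴ MeV.
λ = hc/(pc) = 1240 MeV·fm / 1.141 × 10⁴ MeV = 0.109 fm.

λ = 0.109 fm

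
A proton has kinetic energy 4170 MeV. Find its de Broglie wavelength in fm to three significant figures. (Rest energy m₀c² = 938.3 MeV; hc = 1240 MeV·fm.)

Total energy E = KE + m₀c² = 4170 + 938.3 = 5108.3 MeV.
(pc)² = E² − (m₀c²)² = (5108.3)² − (938.3)² = 2.521 × 10⁷ MeV², so pc = 5021 MeV.
λ = hc/(pc) = 1240 MeV·fm / 5021 MeV = 0.247 fm.

λ = 0.247 fm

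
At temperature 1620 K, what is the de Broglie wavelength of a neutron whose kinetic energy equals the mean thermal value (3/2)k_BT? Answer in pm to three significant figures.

λ = 62.5 pm

KE = (3/2)k_BT = 1.5 × 1.381 × 10⁻²³ × 1620 = 3.356 × 10⁻²⁰ J.
p = √(2mKE) = √(2 × 1.675 × 10⁻²⁷ × 3.356 × 10⁻²⁰) = 1.060 × 10⁻²³ kg·m/s.
λ = h/p = 6.25 × 10⁻¹¹ m = 62.5 pm.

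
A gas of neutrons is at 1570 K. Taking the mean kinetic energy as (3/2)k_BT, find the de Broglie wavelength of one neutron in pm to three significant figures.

KE = (3/2)k_BT = 1.5 × 1.381 × 10⁻²³ × 1570 = 3.252 × 10⁻²⁰ J.
p = √(2mKE) = √(2 × 1.675 × 10⁻²⁷ × 3.252 × 10⁻²⁰) = 1.044 × 10⁻²³ kg·m/s.
λ = h/p = 6.35 × 10⁻¹¹ m = 63.5 pm.

λ = 63.5 pm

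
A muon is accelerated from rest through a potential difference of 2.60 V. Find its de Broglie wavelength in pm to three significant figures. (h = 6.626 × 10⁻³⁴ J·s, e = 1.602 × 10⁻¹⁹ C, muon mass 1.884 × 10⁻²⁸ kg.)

λ = 52.9 pm

KE = eV = 1.602 × 10⁻¹⁹ × 2.600 = 4.165 × 10⁻¹⁹ J.
p = √(2mKE) = √(2 × 1.884 × 10⁻²⁸ × 4.165 × 10⁻¹⁹) = 1.253 × 10⁻²³ kg·m/s.
λ = h/p = 6.626 × 10⁻³⁴ / 1.253 × 10⁻²³ = 5.29 × 10⁻¹¹ m = 52.9 pm.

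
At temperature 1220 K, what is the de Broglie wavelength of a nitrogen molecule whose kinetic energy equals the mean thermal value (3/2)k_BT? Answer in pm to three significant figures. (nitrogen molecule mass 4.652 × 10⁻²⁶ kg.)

KE = (3/2)k_BT = 1.5 × 1.381 × 10⁻²³ × 1220 = 2.527 × 10⁻²⁰ J.
p = √(2mKE) = √(2 × 4.652 × 10⁻²⁶ × 2.527 × 10⁻²⁰) = 4.849 × 10⁻²³ kg·m/s.
λ = h/p = 1.37 × 10⁻¹¹ m = 13.7 pm.

λ = 13.7 pm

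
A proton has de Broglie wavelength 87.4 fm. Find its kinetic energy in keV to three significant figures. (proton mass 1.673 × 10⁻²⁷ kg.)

p = h/λ = 6.626 × 10⁻³⁴ / 8.740 × 10⁻¹⁴ = 7.581 × 10⁻²¹ kg·m/s.
KE = p²/(2m) = (7.581 × 10⁻²¹)² / (2 × 1.673 × 10⁻²⁷) = 1.718 × 10⁻¹⁴ J = 107 keV.

KE = 107 keV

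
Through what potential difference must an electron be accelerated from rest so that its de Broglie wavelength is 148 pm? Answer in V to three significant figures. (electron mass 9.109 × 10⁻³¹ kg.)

p = h/λ = 6.626 × 10⁻³⁴ / 1.480 × 10⁻¹⁰ = 4.477 × 10⁻²⁴ kg·m/s.
KE = p²/(2m) = 1.100 × 10⁻¹⁷ J.
V = KE/e = 1.100 × 10⁻¹⁷ / (1.602 × 10⁻¹⁹) = 68.7 V.

V = 68.7 V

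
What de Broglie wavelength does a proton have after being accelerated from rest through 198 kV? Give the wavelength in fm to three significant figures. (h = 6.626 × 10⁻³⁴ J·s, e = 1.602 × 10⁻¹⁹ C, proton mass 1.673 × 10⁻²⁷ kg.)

KE = eV = 1.602 × 10⁻¹⁹ × 1.980 × 10⁵ = 3.172 × 10⁻¹⁴ J.
p = √(2mKE) = √(2 × 1.673 × 10⁻²⁷ × 3.172 × 10⁻¹⁴) = 1.030 × 10⁻²⁰ kg·m/s.
λ = h/p = 6.626 × 10⁻³⁴ / 1.030 × 10⁻²⁰ = 6.43 × 10⁻¹⁴ m = 64.3 fm.

λ = 64.3 fm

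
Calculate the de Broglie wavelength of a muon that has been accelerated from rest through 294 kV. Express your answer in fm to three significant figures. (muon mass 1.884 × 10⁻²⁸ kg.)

λ = 157 fm

KE = eV = 1.602 × 10⁻¹⁹ × 2.940 × 10⁵ = 4.710 × 10⁻¹⁴ J.
p = √(2mKE) = √(2 × 1.884 × 10⁻²⁸ × 4.710 × 10⁻¹⁴) = 4.213 × 10⁻²¹ kg·m/s.
λ = h/p = 6.626 × 10⁻³⁴ / 4.213 × 10⁻²¹ = 1.57 × 10⁻¹³ m = 157 fm.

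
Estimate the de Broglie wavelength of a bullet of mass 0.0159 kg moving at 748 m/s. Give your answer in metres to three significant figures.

λ = 5.57 × 10⁻³⁵ m

p = mv = 0.0159 × 748 = 1.189 × 10¹ kg·m/s.
λ = h/p = 6.626 × 10⁻³⁴ / 1.189 × 10¹ = 5.57 × 10⁻³⁵ m.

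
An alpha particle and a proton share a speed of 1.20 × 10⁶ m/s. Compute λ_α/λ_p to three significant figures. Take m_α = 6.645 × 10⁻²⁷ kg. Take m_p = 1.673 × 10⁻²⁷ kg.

At fixed v, p = mv so λ = h/(mv) ∝ 1/m.
λ_α/λ_p = m_p/m_α = 1.673 × 10⁻²⁷/6.645 × 10⁻²⁷ = 0.252.

λ_α/λ_p = 0.252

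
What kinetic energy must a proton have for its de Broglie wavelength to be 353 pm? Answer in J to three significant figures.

KE = 1.05 × 10⁻²¹ J

p = h/λ = 6.626 × 10⁻³⁴ / 3.530 × 10⁻¹⁰ = 1.877 × 10⁻²⁴ kg·m/s.
KE = p²/(2m) = (1.877 × 10⁻²⁴)² / (2 × 1.673 × 10⁻²⁷) = 1.053 × 10⁻²¹ J = 1.05 × 10⁻²¹ J.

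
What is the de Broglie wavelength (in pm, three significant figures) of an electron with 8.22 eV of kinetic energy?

λ = 428 pm

KE = 8.22 eV = 1.317 × 10⁻¹⁸ J.
p = √(2mKE) = √(2 × 9.109 × 10⁻³¹ × 1.317 × 10⁻¹⁸) = 1.549 × 10⁻²⁴ kg·m/s.
λ = h/p = 6.626 × 10⁻³⁴ / 1.549 × 10⁻²⁴ = 4.28 × 10⁻¹⁰ m = 428 pm.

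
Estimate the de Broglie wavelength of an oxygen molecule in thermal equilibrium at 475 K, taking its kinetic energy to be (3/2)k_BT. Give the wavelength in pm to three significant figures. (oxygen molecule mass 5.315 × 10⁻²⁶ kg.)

KE = (3/2)k_BT = 1.5 × 1.381 × 10⁻²³ × 475 = 9.840 × 10⁻²¹ J.
p = √(2mKE) = √(2 × 5.315 × 10⁻²⁶ × 9.840 × 10⁻²¹) = 3.234 × 10⁻²³ kg·m/s.
λ = h/p = 2.05 × 10⁻¹¹ m = 20.5 pm.

λ = 20.5 pm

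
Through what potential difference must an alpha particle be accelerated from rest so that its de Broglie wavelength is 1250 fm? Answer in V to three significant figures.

p = h/λ = 6.626 × 10⁻³⁴ / 1.250 × 10⁻¹² = 5.301 × 10⁻²² kg·m/s.
KE = p²/(2m) = 2.114 × 10⁻¹⁷ J.
V = KE/2e = 2.114 × 10⁻¹⁷ / (2 × 1.602 × 10⁻¹⁹) = 66.0 V.

V = 66.0 V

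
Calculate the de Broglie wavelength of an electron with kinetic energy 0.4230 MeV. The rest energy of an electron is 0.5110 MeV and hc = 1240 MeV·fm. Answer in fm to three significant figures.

λ = 1590 fm

Total energy E = KE + m₀c² = 0.4230 + 0.5110 = 0.9340 MeV.
(pc)² = E² − (m₀c²)² = (0.9340)² − (0.5110)² = 0.6112 MeV², so pc = 0.7818 MeV.
λ = hc/(pc) = 1240 MeV·fm / 0.7818 MeV = 1590 fm.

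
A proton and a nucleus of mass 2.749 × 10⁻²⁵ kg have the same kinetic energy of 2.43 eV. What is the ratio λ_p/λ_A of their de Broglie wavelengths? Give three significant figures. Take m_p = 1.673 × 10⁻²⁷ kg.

λ_p/λ_A = 12.8

At fixed KE, p = √(2mKE) so λ = h/p ∝ 1/√m.
λ_p/λ_A = √(m_A/m_p) = √(2.749 × 10⁻²⁵/1.673 × 10⁻²⁷) = √(164.3) = 12.8.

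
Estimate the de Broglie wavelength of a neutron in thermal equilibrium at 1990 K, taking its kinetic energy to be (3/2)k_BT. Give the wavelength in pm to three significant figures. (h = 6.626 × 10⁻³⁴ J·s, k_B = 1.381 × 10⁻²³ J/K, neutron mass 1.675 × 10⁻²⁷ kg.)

KE = (3/2)k_BT = 1.5 × 1.381 × 10⁻²³ × 1990 = 4.122 × 10⁻²⁰ J.
p = √(2mKE) = √(2 × 1.675 × 10⁻²⁷ × 4.122 × 10⁻²⁰) = 1.175 × 10⁻²³ kg·m/s.
λ = h/p = 5.64 × 10⁻¹¹ m = 56.4 pm.

λ = 56.4 pm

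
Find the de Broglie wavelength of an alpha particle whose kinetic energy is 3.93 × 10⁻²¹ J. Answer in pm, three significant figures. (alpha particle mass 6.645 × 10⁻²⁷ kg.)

λ = 91.7 pm

p = √(2mKE) = √(2 × 6.645 × 10⁻²⁷ × 3.930 × 10⁻²¹) = 7.227 × 10⁻²⁴ kg·m/s.
λ = h/p = 6.626 × 10⁻³⁴ / 7.227 × 10⁻²⁴ = 9.17 × 10⁻¹¹ m = 91.7 pm.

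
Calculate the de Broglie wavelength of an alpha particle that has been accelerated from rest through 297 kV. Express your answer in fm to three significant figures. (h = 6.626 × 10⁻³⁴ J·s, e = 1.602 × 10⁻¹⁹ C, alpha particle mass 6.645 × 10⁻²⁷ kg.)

λ = 18.6 fm

KE = 2eV = 2 × 1.602 × 10⁻¹⁹ × 2.970 × 10⁵ = 9.516 × 10⁻¹⁴ J.
p = √(2mKE) = √(2 × 6.645 × 10⁻²⁷ × 9.516 × 10⁻¹⁴) = 3.556 × 10⁻²⁰ kg·m/s.
λ = h/p = 6.626 × 10⁻³⁴ / 3.556 × 10⁻²⁰ = 1.86 × 10⁻¹⁴ m = 18.6 fm.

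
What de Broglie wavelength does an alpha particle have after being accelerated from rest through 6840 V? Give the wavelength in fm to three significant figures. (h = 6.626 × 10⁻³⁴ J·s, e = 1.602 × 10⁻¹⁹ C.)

λ = 123 fm

KE = 2eV = 2 × 1.602 × 10⁻¹⁹ × 6840 = 2.192 × 10⁻¹⁵ J.
p = √(2mKE) = √(2 × 6.645 × 10⁻²⁷ × 2.192 × 10⁻¹⁵) = 5.397 × 10⁻²¹ kg·m/s.
λ = h/p = 6.626 × 10⁻³⁴ / 5.397 × 10⁻²¹ = 1.23 × 10⁻¹³ m = 123 fm.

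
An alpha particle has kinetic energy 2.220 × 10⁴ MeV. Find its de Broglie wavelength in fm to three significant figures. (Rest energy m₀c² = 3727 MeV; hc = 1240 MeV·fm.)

Total energy E = KE + m₀c² = 2.220 × 10⁴ + 3727 = 25927 MeV.
(pc)² = E² − (m₀c²)² = (25927)² − (3727)² = 6.583 × 10⁸ MeV², so pc = 2.566 × 10⁴ MeV.
λ = hc/(pc) = 1240 MeV·fm / 2.566 × 10⁴ MeV = 0.0483 fm.

λ = 0.0483 fm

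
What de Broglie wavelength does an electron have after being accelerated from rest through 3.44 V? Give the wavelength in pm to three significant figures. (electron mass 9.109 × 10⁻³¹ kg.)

KE = eV = 1.602 × 10⁻¹⁹ × 3.440 = 5.511 × 10⁻¹⁹ J.
p = √(2mKE) = √(2 × 9.109 × 10⁻³¹ × 5.511 × 10⁻¹⁹) = 1.002 × 10⁻²⁴ kg·m/s.
λ = h/p = 6.626 × 10⁻³⁴ / 1.002 × 10⁻²⁴ = 6.61 × 10⁻¹⁰ m = 661 pm.

λ = 661 pm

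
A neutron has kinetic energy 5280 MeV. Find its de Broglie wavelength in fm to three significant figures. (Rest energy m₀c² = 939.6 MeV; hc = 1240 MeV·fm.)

Total energy E = KE + m₀c² = 5280 + 939.6 = 6219.6 MeV.
(pc)² = E² − (m₀c²)² = (6219.6)² − (939.6)² = 3.780 × 10⁷ MeV², so pc = 6148 MeV.
λ = hc/(pc) = 1240 MeV·fm / 6148 MeV = 0.202 fm.

λ = 0.202 fm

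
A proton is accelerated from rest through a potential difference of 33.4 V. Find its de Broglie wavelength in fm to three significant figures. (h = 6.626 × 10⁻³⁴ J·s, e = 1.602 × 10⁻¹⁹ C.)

λ = 4950 fm

KE = eV = 1.602 × 10⁻¹⁹ × 33.40 = 5.351 × 10⁻¹⁸ J.
p = √(2mKE) = √(2 × 1.673 × 10⁻²⁷ × 5.351 × 10⁻¹⁸) = 1.338 × 10⁻²² kg·m/s.
λ = h/p = 6.626 × 10⁻³⁴ / 1.338 × 10⁻²² = 4.95 × 10⁻¹² m = 4950 fm.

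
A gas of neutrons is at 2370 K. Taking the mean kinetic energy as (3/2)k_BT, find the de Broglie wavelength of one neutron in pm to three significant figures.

λ = 51.7 pm

KE = (3/2)k_BT = 1.5 × 1.381 × 10⁻²³ × 2370 = 4.909 × 10⁻²⁰ J.
p = √(2mKE) = √(2 × 1.675 × 10⁻²⁷ × 4.909 × 10⁻²⁰) = 1.282 × 10⁻²³ kg·m/s.
λ = h/p = 5.17 × 10⁻¹¹ m = 51.7 pm.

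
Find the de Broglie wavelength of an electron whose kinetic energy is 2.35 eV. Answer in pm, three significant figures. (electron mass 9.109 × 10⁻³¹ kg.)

KE = 2.35 eV = 3.765 × 10⁻¹⁹ J.
p = √(2mKE) = √(2 × 9.109 × 10⁻³¹ × 3.765 × 10⁻¹⁹) = 8.282 × 10⁻²⁵ kg·m/s.
λ = h/p = 6.626 × 10⁻³⁴ / 8.282 × 10⁻²⁵ = 8.00 × 10⁻¹⁰ m = 800 pm.

λ = 800 pm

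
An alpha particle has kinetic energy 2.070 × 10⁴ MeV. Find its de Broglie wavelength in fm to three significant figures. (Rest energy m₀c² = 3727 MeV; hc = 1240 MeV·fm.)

Total energy E = KE + m₀c² = 2.070 × 10⁴ + 3727 = 24427 MeV.
(pc)² = E² − (m₀c²)² = (24427)² − (3727)² = 5.828 × 10⁸ MeV², so pc = 2.414 × 10⁴ MeV.
λ = hc/(pc) = 1240 MeV·fm / 2.414 × 10⁴ MeV = 0.0514 fm.

λ = 0.0514 fm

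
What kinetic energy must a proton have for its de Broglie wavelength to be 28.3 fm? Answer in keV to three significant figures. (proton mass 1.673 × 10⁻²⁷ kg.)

p = h/λ = 6.626 × 10⁻³⁴ / 2.830 × 10⁻¹⁴ = 2.341 × 10⁻²⁰ kg·m/s.
KE = p²/(2m) = (2.341 × 10⁻²⁰)² / (2 × 1.673 × 10⁻²⁷) = 1.638 × 10⁻¹³ J = 1020 keV.

KE = 1020 keV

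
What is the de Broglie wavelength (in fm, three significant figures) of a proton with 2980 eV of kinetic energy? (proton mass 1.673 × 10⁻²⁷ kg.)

KE = 2980 eV = 4.774 × 10⁻¹⁶ J.
p = √(2mKE) = √(2 × 1.673 × 10⁻²⁷ × 4.774 × 10⁻¹⁶) = 1.264 × 10⁻²¹ kg·m/s.
λ = h/p = 6.626 × 10⁻³⁴ / 1.264 × 10⁻²¹ = 5.24 × 10⁻¹³ m = 524 fm.

λ = 524 fm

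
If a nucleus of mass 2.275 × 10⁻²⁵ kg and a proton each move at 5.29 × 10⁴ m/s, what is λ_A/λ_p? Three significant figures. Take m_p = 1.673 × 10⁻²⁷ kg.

At fixed v, p = mv so λ = h/(mv) ∝ 1/m.
λ_A/λ_p = m_p/m_A = 1.673 × 10⁻²⁷/2.275 × 10⁻²⁵ = 7.35 × 10⁻³.

λ_A/λ_p = 7.35 × 10⁻³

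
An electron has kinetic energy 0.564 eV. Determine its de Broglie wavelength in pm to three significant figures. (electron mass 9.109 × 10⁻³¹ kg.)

λ = 1630 pm

KE = 0.564 eV = 9.035 × 10⁻²⁰ J.
p = √(2mKE) = √(2 × 9.109 × 10⁻³¹ × 9.035 × 10⁻²⁰) = 4.057 × 10⁻²⁵ kg·m/s.
λ = h/p = 6.626 × 10⁻³⁴ / 4.057 × 10⁻²⁵ = 1.63 × 10⁻⁹ m = 1630 pm.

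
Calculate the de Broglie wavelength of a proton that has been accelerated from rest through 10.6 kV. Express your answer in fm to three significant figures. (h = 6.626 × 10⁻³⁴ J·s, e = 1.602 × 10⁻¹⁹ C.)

KE = eV = 1.602 × 10⁻¹⁹ × 1.060 × 10⁴ = 1.698 × 10⁻¹⁵ J.
p = √(2mKE) = √(2 × 1.673 × 10⁻²⁷ × 1.698 × 10⁻¹⁵) = 2.384 × 10⁻²¹ kg·m/s.
λ = h/p = 6.626 × 10⁻³⁴ / 2.384 × 10⁻²¹ = 2.78 × 10⁻¹³ m = 278 fm.

λ = 278 fm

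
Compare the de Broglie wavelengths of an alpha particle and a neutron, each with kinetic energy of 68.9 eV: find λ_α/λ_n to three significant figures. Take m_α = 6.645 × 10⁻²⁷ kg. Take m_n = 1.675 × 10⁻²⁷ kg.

At fixed KE, p = √(2mKE) so λ = h/p ∝ 1/√m.
λ_α/λ_n = √(m_n/m_α) = √(1.675 × 10⁻²⁷/6.645 × 10⁻²⁷) = √(0.2521) = 0.502.

λ_α/λ_n = 0.502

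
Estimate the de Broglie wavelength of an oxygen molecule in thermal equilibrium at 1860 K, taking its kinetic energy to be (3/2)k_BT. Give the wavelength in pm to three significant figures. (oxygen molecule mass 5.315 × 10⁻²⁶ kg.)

λ = 10.4 pm

KE = (3/2)k_BT = 1.5 × 1.381 × 10⁻²³ × 1860 = 3.853 × 10⁻²⁰ J.
p = √(2mKE) = √(2 × 5.315 × 10⁻²⁶ × 3.853 × 10⁻²⁰) = 6.400 × 10⁻²³ kg·m/s.
λ = h/p = 1.04 × 10⁻¹¹ m = 10.4 pm.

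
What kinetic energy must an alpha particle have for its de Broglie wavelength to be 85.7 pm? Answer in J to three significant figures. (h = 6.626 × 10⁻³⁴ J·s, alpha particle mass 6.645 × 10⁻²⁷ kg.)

p = h/λ = 6.626 × 10⁻³⁴ / 8.570 × 10⁻¹¹ = 7.732 × 10⁻²⁴ kg·m/s.
KE = p²/(2m) = (7.732 × 10⁻²⁴)² / (2 × 6.645 × 10⁻²⁷) = 4.498 × 10⁻²¹ J = 4.50 × 10⁻²¹ J.

KE = 4.50 × 10⁻²¹ J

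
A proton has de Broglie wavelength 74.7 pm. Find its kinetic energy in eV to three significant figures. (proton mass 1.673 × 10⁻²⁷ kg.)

p = h/λ = 6.626 × 10⁻³⁴ / 7.470 × 10⁻¹¹ = 8.870 × 10⁻²⁴ kg·m/s.
KE = p²/(2m) = (8.870 × 10⁻²⁴)² / (2 × 1.673 × 10⁻²⁷) = 2.351 × 10⁻²⁰ J = 0.147 eV.

KE = 0.147 eV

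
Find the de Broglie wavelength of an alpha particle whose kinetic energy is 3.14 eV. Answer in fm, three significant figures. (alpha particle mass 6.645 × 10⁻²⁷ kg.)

λ = 8100 fm

KE = 3.14 eV = 5.030 × 10⁻¹⁹ J.
p = √(2mKE) = √(2 × 6.645 × 10⁻²⁷ × 5.030 × 10⁻¹⁹) = 8.176 × 10⁻²³ kg·m/s.
λ = h/p = 6.626 × 10⁻³⁴ / 8.176 × 10⁻²³ = 8.10 × 10⁻¹² m = 8100 fm.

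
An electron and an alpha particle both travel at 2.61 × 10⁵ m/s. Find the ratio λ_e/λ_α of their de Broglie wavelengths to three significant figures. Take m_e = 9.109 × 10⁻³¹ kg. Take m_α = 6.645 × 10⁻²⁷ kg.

λ_e/λ_α = 7290

At fixed v, p = mv so λ = h/(mv) ∝ 1/m.
λ_e/λ_α = m_α/m_e = 6.645 × 10⁻²⁷/9.109 × 10⁻³¹ = 7290.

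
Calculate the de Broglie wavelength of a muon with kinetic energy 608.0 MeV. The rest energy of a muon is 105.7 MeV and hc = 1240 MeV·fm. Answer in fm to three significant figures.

λ = 1.76 fm

Total energy E = KE + m₀c² = 608.0 + 105.7 = 713.7 MeV.
(pc)² = E² − (m₀c²)² = (713.7)² − (105.7)² = 4.982 × 10⁵ MeV², so pc = 705.8 MeV.
λ = hc/(pc) = 1240 MeV·fm / 705.8 MeV = 1.76 fm.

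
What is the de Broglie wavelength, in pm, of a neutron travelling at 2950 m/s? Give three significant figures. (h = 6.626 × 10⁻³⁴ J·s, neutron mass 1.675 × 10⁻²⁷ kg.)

λ = 134 pm

p = mv = 1.675 × 10⁻²⁷ × 2950 = 4.941 × 10⁻²⁴ kg·m/s.
λ = h/p = 6.626 × 10⁻³⁴ / 4.941 × 10⁻²⁴ = 1.34 × 10⁻¹⁰ m = 134 pm.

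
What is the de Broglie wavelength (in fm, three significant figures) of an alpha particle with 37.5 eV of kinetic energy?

λ = 2340 fm

KE = 37.5 eV = 6.008 × 10⁻¹⁸ J.
p = √(2mKE) = √(2 × 6.645 × 10⁻²⁷ × 6.008 × 10⁻¹⁸) = 2.826 × 10⁻²² kg·m/s.
λ = h/p = 6.626 × 10⁻³⁴ / 2.826 × 10⁻²² = 2.34 × 10⁻¹² m = 2340 fm.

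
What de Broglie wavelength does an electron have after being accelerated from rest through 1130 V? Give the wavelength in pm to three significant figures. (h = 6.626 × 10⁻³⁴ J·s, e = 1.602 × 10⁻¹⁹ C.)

λ = 36.5 pm

KE = eV = 1.602 × 10⁻¹⁹ × 1130 = 1.810 × 10⁻¹⁶ J.
p = √(2mKE) = √(2 × 9.109 × 10⁻³¹ × 1.810 × 10⁻¹⁶) = 1.816 × 10⁻²³ kg·m/s.
λ = h/p = 6.626 × 10⁻³⁴ / 1.816 × 10⁻²³ = 3.65 × 10⁻¹¹ m = 36.5 pm.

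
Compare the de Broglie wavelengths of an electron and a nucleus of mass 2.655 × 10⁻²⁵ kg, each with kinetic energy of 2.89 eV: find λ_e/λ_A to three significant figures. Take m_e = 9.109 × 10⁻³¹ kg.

λ_e/λ_A = 540

At fixed KE, p = √(2mKE) so λ = h/p ∝ 1/√m.
λ_e/λ_A = √(m_A/m_e) = √(2.655 × 10⁻²⁵/9.109 × 10⁻³¹) = √(2.915 × 10⁵) = 540.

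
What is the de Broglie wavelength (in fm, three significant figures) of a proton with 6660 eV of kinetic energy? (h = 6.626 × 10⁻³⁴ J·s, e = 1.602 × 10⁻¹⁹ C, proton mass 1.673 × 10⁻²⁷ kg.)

λ = 351 fm

KE = 6660 eV = 1.067 × 10⁻¹⁵ J.
p = √(2mKE) = √(2 × 1.673 × 10⁻²⁷ × 1.067 × 10⁻¹⁵) = 1.889 × 10⁻²¹ kg·m/s.
λ = h/p = 6.626 × 10⁻³⁴ / 1.889 × 10⁻²¹ = 3.51 × 10⁻¹³ m = 351 fm.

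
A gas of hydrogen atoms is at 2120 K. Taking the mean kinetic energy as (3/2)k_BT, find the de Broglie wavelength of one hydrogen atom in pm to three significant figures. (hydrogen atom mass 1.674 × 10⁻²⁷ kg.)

λ = 54.6 pm

KE = (3/2)k_BT = 1.5 × 1.381 × 10⁻²³ × 2120 = 4.392 × 10⁻²⁰ J.
p = √(2mKE) = √(2 × 1.674 × 10⁻²⁷ × 4.392 × 10⁻²⁰) = 1.213 × 10⁻²³ kg·m/s.
λ = h/p = 5.46 × 10⁻¹¹ m = 54.6 pm.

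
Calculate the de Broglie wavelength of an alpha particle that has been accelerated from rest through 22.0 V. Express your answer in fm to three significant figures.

KE = 2eV = 2 × 1.602 × 10⁻¹⁹ × 22.00 = 7.049 × 10⁻¹⁸ J.
p = √(2mKE) = √(2 × 6.645 × 10⁻²⁷ × 7.049 × 10⁻¹⁸) = 3.061 × 10⁻²² kg·m/s.
λ = h/p = 6.626 × 10⁻³⁴ / 3.061 × 10⁻²² = 2.16 × 10⁻¹² m = 2160 fm.

λ = 2160 fm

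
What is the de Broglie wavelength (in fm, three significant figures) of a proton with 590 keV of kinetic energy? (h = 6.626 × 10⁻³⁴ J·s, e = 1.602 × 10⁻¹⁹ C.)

KE = 590 keV = 9.452 × 10⁻¹⁴ J.
p = √(2mKE) = √(2 × 1.673 × 10⁻²⁷ × 9.452 × 10⁻¹⁴) = 1.778 × 10⁻²⁰ kg·m/s.
λ = h/p = 6.626 × 10⁻³⁴ / 1.778 × 10⁻²⁰ = 3.73 × 10⁻¹⁴ m = 37.3 fm.

λ = 37.3 fm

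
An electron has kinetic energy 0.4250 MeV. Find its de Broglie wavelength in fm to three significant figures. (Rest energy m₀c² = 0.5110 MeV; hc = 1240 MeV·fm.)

λ = 1580 fm

Total energy E = KE + m₀c² = 0.4250 + 0.5110 = 0.9360 MeV.
(pc)² = E² − (m₀c²)² = (0.9360)² − (0.5110)² = 0.6150 MeV², so pc = 0.7842 MeV.
λ = hc/(pc) = 1240 MeV·fm / 0.7842 MeV = 1580 fm.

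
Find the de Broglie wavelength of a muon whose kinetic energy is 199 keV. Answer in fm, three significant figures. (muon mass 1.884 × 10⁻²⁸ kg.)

λ = 191 fm

KE = 199 keV = 3.188 × 10⁻¹⁴ J.
p = √(2mKE) = √(2 × 1.884 × 10⁻²⁸ × 3.188 × 10⁻¹⁴) = 3.466 × 10⁻²¹ kg·m/s.
λ = h/p = 6.626 × 10⁻³⁴ / 3.466 × 10⁻²¹ = 1.91 × 10⁻¹³ m = 191 fm.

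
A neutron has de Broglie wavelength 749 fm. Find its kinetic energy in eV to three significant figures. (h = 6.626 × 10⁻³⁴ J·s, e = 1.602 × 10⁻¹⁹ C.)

p = h/λ = 6.626 × 10⁻³⁴ / 7.490 × 10⁻¹³ = 8.846 × 10⁻²² kg·m/s.
KE = p²/(2m) = (8.846 × 10⁻²²)² / (2 × 1.675 × 10⁻²⁷) = 2.336 × 10⁻¹⁶ J = 1460 eV.

KE = 1460 eV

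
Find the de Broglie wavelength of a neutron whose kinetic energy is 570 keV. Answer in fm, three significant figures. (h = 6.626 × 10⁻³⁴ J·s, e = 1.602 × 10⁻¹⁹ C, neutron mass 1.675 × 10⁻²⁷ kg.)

KE = 570 keV = 9.131 × 10⁻¹⁴ J.
p = √(2mKE) = √(2 × 1.675 × 10⁻²⁷ × 9.131 × 10⁻¹⁴) = 1.749 × 10⁻²⁰ kg·m/s.
λ = h/p = 6.626 × 10⁻³⁴ / 1.749 × 10⁻²⁰ = 3.79 × 10⁻¹⁴ m = 37.9 fm.

λ = 37.9 fm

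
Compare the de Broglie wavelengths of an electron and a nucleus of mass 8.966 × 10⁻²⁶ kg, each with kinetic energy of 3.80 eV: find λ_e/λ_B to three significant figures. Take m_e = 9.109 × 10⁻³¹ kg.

λ_e/λ_B = 314

At fixed KE, p = √(2mKE) so λ = h/p ∝ 1/√m.
λ_e/λ_B = √(m_B/m_e) = √(8.966 × 10⁻²⁶/9.109 × 10⁻³¹) = √(9.843 × 10⁴) = 314.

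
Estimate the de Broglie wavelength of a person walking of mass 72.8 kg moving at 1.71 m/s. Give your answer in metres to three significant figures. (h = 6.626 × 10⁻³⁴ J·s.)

p = mv = 72.8 × 1.71 = 1.245 × 10² kg·m/s.
λ = h/p = 6.626 × 10⁻³⁴ / 1.245 × 10² = 5.32 × 10⁻³⁶ m.

λ = 5.32 × 10⁻³⁶ m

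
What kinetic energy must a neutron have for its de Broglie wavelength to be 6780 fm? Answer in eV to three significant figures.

p = h/λ = 6.626 × 10⁻³⁴ / 6.780 × 10⁻¹² = 9.773 × 10⁻²³ kg·m/s.
KE = p²/(2m) = (9.773 × 10⁻²³)² / (2 × 1.675 × 10⁻²⁷) = 2.851 × 10⁻¹⁸ J = 17.8 eV.

KE = 17.8 eV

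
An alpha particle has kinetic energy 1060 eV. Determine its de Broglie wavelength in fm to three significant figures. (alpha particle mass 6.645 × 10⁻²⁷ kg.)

λ = 441 fm

KE = 1060 eV = 1.698 × 10⁻¹⁶ J.
p = √(2mKE) = √(2 × 6.645 × 10⁻²⁷ × 1.698 × 10⁻¹⁶) = 1.502 × 10⁻²¹ kg·m/s.
λ = h/p = 6.626 × 10⁻³⁴ / 1.502 × 10⁻²¹ = 4.41 × 10⁻¹³ m = 441 fm.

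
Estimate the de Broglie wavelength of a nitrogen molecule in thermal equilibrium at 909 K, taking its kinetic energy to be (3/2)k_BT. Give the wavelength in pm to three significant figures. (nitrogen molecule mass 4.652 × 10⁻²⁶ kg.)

λ = 15.8 pm

KE = (3/2)k_BT = 1.5 × 1.381 × 10⁻²³ × 909 = 1.883 × 10⁻²⁰ J.
p = √(2mKE) = √(2 × 4.652 × 10⁻²⁶ × 1.883 × 10⁻²⁰) = 4.186 × 10⁻²³ kg·m/s.
λ = h/p = 1.58 × 10⁻¹¹ m = 15.8 pm.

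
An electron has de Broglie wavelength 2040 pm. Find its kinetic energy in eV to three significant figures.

p = h/λ = 6.626 × 10⁻³⁴ / 2.040 × 10⁻⁹ = 3.248 × 10⁻²⁵ kg·m/s.
KE = p²/(2m) = (3.248 × 10⁻²⁵)² / (2 × 9.109 × 10⁻³¹) = 5.791 × 10⁻²⁰ J = 0.361 eV.

KE = 0.361 eV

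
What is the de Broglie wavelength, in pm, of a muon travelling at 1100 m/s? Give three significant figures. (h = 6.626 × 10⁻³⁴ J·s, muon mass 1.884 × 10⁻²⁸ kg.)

λ = 3200 pm

p = mv = 1.884 × 10⁻²⁸ × 1100 = 2.072 × 10⁻²⁵ kg·m/s.
λ = h/p = 6.626 × 10⁻³⁴ / 2.072 × 10⁻²⁵ = 3.20 × 10⁻⁹ m = 3200 pm.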